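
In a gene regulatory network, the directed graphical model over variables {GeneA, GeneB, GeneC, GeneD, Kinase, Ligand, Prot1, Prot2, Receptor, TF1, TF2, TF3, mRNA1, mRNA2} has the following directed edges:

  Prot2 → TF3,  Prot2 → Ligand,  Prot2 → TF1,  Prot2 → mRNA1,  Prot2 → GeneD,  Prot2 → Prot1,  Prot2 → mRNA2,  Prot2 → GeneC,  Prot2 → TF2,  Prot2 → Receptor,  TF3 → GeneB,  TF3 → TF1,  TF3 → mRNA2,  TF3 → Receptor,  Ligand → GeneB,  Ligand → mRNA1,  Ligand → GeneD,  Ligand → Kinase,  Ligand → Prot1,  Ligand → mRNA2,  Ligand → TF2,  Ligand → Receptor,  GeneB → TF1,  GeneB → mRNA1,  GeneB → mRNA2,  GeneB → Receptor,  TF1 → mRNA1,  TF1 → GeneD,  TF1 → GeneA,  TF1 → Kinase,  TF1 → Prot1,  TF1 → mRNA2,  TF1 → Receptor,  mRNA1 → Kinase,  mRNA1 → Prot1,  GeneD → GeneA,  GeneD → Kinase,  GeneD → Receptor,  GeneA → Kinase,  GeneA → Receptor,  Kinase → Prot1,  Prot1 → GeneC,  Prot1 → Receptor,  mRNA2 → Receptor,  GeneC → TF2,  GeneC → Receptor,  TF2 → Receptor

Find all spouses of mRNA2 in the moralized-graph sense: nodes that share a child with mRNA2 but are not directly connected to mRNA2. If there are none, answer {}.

{GeneA, GeneC, GeneD, Prot1, TF2}

Children of mRNA2: Receptor.
  parents(Receptor) \ {mRNA2} = {GeneA, GeneB, GeneC, GeneD, Ligand, Prot1, Prot2, TF1, TF2, TF3}.
Excluding nodes already adjacent to mRNA2 (GeneB, Ligand, Prot2, Receptor, TF1, TF3), the co-parent-only contribution is {GeneA, GeneC, GeneD, Prot1, TF2}.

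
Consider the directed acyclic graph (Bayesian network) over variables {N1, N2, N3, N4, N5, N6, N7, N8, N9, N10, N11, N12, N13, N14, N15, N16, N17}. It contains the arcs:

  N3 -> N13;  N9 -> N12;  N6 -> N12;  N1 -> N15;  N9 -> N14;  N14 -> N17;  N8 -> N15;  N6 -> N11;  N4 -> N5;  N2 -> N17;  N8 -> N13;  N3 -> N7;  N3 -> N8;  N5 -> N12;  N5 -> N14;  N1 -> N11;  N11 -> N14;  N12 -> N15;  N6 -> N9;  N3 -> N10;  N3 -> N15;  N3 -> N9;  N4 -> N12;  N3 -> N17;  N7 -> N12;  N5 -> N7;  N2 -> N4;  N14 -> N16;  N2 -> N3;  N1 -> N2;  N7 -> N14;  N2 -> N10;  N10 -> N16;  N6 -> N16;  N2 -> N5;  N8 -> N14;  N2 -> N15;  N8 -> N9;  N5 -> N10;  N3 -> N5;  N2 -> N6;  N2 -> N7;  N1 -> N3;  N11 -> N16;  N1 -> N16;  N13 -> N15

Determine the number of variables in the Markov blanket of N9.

A node's Markov blanket = Pa ∪ Ch ∪ (parents of Ch other than the node itself).
N9's parents: N3, N6, N8.
N9's children: N12, N14.
Co-parents of N9 (other parents of its children):
  parents(N12) \ {N9} = {N4, N5, N6, N7}.
  N14 also has parents N5, N7, N8, N11.
MB(N9) = {N3, N4, N5, N6, N7, N8, N11, N12, N14}, which has 9 nodes.

9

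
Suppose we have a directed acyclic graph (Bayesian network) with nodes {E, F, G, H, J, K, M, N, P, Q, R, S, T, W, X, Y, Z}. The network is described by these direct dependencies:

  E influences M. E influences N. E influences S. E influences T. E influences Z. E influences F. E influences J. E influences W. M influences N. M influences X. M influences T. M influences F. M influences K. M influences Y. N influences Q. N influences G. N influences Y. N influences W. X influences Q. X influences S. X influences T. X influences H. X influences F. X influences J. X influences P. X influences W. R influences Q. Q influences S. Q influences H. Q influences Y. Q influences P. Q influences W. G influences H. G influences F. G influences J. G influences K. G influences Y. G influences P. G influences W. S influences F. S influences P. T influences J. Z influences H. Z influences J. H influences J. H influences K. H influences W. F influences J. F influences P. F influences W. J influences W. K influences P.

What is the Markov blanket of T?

{E, F, G, H, J, M, X, Z}

T has parents E, M, X.
Children of T: J.
Co-parents of T (other parents of its children):
  J: E, F, G, H, X, Z
Taking the union gives {E, F, G, H, J, M, X, Z}.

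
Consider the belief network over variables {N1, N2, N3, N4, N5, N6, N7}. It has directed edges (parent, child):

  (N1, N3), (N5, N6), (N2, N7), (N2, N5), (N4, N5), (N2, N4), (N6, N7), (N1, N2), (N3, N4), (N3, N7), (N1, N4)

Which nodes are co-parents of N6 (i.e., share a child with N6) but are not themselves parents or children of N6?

Children of N6: N7.
  N7: N2, N3
Excluding nodes already adjacent to N6 (N5, N7), the co-parent-only contribution is {N2, N3}.

{N2, N3}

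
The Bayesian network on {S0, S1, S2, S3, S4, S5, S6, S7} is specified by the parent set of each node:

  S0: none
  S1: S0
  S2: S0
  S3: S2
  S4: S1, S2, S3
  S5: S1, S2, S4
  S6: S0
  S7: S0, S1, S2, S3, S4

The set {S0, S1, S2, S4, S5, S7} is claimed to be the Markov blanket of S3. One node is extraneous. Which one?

S5

By definition, MB(S3) is built from S3's parents, S3's children, and the co-parents of S3.
Pa(S3) = {S2}.
S3 has children S4, S7.
Other parents of S3's children:
  S4 also has parents S1, S2.
  S7 also has parents S0, S1, S2, S4.
MB(S3) = {S0, S1, S2, S4, S7}.
S5 is neither a parent, child, nor co-parent of S3, so it does not belong.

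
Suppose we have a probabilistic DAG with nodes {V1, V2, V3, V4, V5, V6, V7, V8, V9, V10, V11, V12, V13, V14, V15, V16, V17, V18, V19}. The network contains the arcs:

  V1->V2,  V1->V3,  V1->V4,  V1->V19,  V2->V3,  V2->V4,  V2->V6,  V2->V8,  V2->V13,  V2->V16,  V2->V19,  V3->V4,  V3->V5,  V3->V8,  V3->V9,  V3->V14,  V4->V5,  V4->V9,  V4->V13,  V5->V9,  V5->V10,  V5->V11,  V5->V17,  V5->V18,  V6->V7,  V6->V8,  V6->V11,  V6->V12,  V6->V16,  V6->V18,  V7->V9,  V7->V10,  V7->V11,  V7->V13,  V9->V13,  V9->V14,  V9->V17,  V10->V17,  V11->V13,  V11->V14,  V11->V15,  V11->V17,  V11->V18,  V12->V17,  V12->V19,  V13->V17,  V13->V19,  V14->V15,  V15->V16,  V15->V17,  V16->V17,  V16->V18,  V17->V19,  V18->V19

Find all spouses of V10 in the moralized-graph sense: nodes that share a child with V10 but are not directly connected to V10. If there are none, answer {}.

{V9, V11, V12, V13, V15, V16}

Children of V10: V17.
  V17: V5, V9, V11, V12, V13, V15, V16
Excluding nodes already adjacent to V10 (V5, V7, V17), the co-parent-only contribution is {V9, V11, V12, V13, V15, V16}.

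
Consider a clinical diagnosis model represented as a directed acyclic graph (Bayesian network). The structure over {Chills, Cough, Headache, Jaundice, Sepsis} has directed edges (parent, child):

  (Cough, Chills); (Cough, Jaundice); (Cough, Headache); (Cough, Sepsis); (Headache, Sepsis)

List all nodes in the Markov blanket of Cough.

By definition, MB(Cough) is built from Cough's parents, Cough's children, and the co-parents of Cough.
Pa(Cough) = {}.
Children of Cough: Chills, Headache, Jaundice, Sepsis.
Other parents of Cough's children:
  Chills: no additional parents.
  Jaundice: no additional parents.
  Headache: no additional parents.
  parents(Sepsis) \ {Cough} = {Headache}.
Union: {} ∪ {Chills, Headache, Jaundice, Sepsis} ∪ {Headache} = {Chills, Headache, Jaundice, Sepsis}.

{Chills, Headache, Jaundice, Sepsis}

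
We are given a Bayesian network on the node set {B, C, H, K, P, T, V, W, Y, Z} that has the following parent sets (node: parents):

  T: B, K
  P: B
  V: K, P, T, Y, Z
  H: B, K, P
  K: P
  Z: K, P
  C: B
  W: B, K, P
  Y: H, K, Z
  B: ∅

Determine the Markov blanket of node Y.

Parents of Y: H, K, Z.
Y's children: V.
Parents of each child, excluding Y:
  V's other parents are K, P, T, Z.
MB(Y) = {H, K, P, T, V, Z}.

{H, K, P, T, V, Z}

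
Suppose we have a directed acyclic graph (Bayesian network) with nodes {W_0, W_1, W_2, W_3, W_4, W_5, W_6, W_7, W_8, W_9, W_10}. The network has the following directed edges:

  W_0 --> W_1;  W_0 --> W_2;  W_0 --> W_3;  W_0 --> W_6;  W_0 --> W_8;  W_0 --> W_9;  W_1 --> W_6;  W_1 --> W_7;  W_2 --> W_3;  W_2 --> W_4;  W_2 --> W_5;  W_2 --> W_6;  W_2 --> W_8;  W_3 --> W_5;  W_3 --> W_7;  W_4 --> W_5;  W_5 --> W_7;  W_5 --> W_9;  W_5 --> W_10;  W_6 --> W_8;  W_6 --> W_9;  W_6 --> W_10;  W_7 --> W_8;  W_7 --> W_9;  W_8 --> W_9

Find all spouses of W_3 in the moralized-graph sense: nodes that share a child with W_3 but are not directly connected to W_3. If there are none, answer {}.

{W_1, W_4}

Children of W_3: W_5, W_7.
  W_5's other parents are W_2, W_4.
  W_7 also has parents W_1, W_5.
Excluding nodes already adjacent to W_3 (W_0, W_2, W_5, W_7), the co-parent-only contribution is {W_1, W_4}.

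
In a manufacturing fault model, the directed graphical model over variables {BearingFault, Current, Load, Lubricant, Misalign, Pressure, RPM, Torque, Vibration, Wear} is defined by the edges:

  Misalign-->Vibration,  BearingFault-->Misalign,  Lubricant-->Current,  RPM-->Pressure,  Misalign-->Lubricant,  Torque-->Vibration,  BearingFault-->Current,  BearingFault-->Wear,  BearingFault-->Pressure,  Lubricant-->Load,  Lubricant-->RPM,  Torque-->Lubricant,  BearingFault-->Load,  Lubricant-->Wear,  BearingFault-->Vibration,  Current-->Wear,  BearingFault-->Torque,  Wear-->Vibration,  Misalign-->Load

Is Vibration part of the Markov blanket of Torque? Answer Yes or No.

Yes

Vibration is a child of Torque.
So Vibration ∈ MB(Torque).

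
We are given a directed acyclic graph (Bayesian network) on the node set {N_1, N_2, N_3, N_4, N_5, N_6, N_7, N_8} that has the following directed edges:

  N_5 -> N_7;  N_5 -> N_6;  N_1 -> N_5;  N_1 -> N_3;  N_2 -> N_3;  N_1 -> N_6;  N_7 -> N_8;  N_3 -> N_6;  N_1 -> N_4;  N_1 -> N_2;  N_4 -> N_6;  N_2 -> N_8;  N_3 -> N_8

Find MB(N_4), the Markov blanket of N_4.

{N_1, N_3, N_5, N_6}

N_4 has parent N_1.
N_4 has child N_6.
Other parents of N_4's children:
  N_6: N_1, N_3, N_5
MB(N_4) = {N_1, N_3, N_5, N_6}.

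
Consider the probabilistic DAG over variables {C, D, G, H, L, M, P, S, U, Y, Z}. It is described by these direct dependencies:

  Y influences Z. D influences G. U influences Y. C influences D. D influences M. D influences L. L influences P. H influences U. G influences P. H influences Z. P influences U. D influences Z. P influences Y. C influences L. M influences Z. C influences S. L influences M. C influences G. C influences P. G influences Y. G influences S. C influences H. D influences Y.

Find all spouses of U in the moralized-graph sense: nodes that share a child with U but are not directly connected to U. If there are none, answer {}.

Children of U: Y.
  Y also has parents D, G, P.
Excluding nodes already adjacent to U (H, P, Y), the co-parent-only contribution is {D, G}.

{D, G}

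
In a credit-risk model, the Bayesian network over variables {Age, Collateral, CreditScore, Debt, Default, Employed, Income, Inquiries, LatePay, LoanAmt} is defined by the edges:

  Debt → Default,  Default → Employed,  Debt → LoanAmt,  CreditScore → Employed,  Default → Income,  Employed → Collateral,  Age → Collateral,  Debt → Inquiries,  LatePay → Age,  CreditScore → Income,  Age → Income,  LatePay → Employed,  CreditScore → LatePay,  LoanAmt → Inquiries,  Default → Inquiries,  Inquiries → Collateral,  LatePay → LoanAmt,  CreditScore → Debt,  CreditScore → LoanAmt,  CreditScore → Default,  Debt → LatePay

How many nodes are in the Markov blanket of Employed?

6

A node's Markov blanket = Pa ∪ Ch ∪ (parents of Ch other than the node itself).
Employed has parents CreditScore, Default, LatePay.
Employed has child Collateral.
For each child, the remaining parents (spouses of Employed):
  Collateral also has parents Age, Inquiries.
MB(Employed) = {Age, Collateral, CreditScore, Default, Inquiries, LatePay}, which has 6 nodes.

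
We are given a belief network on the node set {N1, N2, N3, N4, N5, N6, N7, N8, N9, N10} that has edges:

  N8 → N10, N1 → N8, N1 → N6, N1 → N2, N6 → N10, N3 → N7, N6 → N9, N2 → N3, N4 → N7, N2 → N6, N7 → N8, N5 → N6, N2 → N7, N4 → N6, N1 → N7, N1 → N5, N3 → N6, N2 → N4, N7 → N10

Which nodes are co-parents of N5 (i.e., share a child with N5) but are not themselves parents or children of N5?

Children of N5: N6.
  N6's other parents are N1, N2, N3, N4.
Excluding nodes already adjacent to N5 (N1, N6), the co-parent-only contribution is {N2, N3, N4}.

{N2, N3, N4}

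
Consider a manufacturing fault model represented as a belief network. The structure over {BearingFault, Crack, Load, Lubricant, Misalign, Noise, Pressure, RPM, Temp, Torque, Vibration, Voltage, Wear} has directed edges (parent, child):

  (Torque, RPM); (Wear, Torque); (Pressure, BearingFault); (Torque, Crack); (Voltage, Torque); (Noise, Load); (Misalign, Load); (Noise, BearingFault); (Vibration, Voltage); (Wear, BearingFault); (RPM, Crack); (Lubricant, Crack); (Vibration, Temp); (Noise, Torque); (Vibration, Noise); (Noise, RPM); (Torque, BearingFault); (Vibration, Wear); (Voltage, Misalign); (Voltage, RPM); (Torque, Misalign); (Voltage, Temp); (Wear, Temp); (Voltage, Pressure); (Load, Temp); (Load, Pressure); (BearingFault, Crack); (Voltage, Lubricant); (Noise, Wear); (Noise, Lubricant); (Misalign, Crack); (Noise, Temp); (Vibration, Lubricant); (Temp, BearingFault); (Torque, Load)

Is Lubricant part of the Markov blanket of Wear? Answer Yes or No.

No

Ch(Wear) = {BearingFault, Temp, Torque}.
Parents of Wear: Noise, Vibration.
Other parents of Wear's children:
  parents(Torque) \ {Wear} = {Noise, Voltage}.
  parents(Temp) \ {Wear} = {Load, Noise, Vibration, Voltage}.
  parents(BearingFault) \ {Wear} = {Noise, Pressure, Temp, Torque}.
MB(Wear) = {BearingFault, Load, Noise, Pressure, Temp, Torque, Vibration, Voltage}; Lubricant is not in this set.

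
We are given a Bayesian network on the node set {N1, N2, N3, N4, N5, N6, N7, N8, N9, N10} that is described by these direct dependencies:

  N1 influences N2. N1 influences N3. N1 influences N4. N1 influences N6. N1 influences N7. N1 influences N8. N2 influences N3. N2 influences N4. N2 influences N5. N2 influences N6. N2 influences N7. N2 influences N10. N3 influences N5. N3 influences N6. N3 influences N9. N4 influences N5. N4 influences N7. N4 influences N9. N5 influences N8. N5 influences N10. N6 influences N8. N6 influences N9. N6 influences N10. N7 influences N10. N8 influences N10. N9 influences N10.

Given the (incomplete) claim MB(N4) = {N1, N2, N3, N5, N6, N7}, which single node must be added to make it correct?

N4's parents: N1, N2.
N4 has children N5, N7, N9.
For each child, the remaining parents (spouses of N4):
  N5's other parents are N2, N3.
  N7 also has parents N1, N2.
  N9 also has parents N3, N6.
MB(N4) = {N1, N2, N3, N5, N6, N7, N9}.
Comparing with the claimed set, N9 is missing.

N9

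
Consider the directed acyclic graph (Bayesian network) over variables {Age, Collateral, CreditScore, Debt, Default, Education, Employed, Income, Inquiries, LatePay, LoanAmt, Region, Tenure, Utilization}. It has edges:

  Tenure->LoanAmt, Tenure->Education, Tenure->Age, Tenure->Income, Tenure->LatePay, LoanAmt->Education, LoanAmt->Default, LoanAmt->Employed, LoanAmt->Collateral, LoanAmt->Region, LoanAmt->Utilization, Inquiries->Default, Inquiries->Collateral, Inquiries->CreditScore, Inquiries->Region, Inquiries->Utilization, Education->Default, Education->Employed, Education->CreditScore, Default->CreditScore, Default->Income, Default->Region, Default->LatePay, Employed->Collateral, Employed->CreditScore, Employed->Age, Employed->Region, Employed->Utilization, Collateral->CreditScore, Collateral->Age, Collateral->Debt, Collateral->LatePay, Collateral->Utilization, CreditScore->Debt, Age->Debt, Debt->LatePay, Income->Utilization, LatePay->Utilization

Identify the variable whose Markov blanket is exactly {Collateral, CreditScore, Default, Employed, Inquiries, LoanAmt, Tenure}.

Education

The target node must have every member of {Collateral, CreditScore, Default, Employed, Inquiries, LoanAmt, Tenure} as a parent, child, or co-parent, and no others.
Parents of Education: LoanAmt, Tenure; children: CreditScore, Default, Employed; co-parents: Collateral, Default, Employed, Inquiries, LoanAmt.
These exactly cover the given set, so the node is Education.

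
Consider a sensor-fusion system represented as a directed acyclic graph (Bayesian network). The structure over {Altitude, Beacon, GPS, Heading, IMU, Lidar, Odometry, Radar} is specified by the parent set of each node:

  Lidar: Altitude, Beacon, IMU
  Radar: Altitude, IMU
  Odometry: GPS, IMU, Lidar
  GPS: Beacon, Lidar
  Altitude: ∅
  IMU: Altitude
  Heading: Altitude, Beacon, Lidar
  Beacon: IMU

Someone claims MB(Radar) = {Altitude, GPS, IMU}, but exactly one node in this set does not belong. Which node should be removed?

GPS

Pa(Radar) = {Altitude, IMU}.
Children of Radar: none.
Radar has no children, so there are no co-parents.
MB(Radar) = {Altitude, IMU}.
GPS is neither a parent, child, nor co-parent of Radar, so it does not belong.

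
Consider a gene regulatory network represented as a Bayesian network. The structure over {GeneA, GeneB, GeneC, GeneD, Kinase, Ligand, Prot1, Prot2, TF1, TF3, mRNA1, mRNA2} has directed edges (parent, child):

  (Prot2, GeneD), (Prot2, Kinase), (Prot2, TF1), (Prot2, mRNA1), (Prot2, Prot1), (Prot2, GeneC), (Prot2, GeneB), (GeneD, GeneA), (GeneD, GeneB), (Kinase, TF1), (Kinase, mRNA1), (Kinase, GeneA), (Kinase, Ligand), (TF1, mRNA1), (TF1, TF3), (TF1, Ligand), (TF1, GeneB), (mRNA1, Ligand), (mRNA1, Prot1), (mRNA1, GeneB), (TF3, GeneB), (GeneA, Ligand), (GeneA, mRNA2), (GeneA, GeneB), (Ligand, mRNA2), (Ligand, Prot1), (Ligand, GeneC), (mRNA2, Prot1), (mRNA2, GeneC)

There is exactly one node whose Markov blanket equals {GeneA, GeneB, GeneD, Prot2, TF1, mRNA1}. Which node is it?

The target node must have every member of {GeneA, GeneB, GeneD, Prot2, TF1, mRNA1} as a parent, child, or co-parent, and no others.
Parents of TF3: TF1; children: GeneB; co-parents: GeneA, GeneD, Prot2, TF1, mRNA1.
These exactly cover the given set, so the node is TF3.

TF3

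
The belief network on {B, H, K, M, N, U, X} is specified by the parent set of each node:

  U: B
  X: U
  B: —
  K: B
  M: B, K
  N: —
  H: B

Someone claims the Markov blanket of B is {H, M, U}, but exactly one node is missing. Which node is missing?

Children of B: H, K, M, U.
Pa(B) = {}.
Co-parents of B (other parents of its children):
  H: —
  K: —
  M: K
  U: —
MB(B) = {H, K, M, U}.
Comparing with the claimed set, K is missing.

K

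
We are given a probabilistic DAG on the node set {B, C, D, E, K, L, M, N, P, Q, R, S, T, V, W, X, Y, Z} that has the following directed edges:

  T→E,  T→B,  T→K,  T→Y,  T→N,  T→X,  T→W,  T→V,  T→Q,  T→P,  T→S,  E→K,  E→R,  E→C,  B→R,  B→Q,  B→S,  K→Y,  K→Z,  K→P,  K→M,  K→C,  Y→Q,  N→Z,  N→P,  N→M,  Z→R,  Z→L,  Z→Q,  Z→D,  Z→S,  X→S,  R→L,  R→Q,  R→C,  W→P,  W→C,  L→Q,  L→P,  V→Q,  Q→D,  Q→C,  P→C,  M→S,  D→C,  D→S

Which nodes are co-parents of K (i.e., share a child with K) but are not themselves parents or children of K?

{D, L, N, Q, R, W}

Children of K: C, M, P, Y, Z.
  parents(Y) \ {K} = {T}.
  Z also has parent N.
  P's other parents are L, N, T, W.
  M's other parent is N.
  C's other parents are D, E, P, Q, R, W.
Excluding nodes already adjacent to K (C, E, M, P, T, Y, Z), the co-parent-only contribution is {D, L, N, Q, R, W}.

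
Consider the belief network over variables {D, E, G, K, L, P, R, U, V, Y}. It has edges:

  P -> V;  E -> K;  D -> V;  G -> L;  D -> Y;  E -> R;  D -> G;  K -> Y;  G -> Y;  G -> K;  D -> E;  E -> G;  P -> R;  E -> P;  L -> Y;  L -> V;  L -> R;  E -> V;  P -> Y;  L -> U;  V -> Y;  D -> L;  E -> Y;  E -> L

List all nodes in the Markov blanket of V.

Recall MB(v) = parents ∪ children ∪ spouses, where spouses are the other parents of v's children.
Parents of V: D, E, L, P.
V's children: Y.
Parents of each child, excluding V:
  parents(Y) \ {V} = {D, E, G, K, L, P}.
Union: {D, E, L, P} ∪ {Y} ∪ {D, E, G, K, L, P} = {D, E, G, K, L, P, Y}.

{D, E, G, K, L, P, Y}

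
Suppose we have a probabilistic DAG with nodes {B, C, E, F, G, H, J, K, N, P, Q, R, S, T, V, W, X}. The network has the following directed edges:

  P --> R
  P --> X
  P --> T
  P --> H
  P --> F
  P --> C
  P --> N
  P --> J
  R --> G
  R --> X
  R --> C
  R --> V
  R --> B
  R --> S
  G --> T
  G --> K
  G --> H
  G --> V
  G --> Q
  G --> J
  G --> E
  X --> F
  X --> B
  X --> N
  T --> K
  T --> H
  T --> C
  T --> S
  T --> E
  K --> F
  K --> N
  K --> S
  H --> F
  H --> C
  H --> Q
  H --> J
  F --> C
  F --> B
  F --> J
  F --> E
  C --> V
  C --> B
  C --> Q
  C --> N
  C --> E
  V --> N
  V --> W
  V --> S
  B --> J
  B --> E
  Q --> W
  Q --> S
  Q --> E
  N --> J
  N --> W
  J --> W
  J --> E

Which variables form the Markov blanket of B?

{C, E, F, G, H, J, N, P, Q, R, T, X}

Recall MB(v) = parents ∪ children ∪ spouses, where spouses are the other parents of v's children.
Pa(B) = {C, F, R, X}.
Ch(B) = {E, J}.
For each child, the remaining parents (spouses of B):
  J's other parents are F, G, H, N, P.
  parents(E) \ {B} = {C, F, G, J, Q, T}.
Taking the union gives {C, E, F, G, H, J, N, P, Q, R, T, X}.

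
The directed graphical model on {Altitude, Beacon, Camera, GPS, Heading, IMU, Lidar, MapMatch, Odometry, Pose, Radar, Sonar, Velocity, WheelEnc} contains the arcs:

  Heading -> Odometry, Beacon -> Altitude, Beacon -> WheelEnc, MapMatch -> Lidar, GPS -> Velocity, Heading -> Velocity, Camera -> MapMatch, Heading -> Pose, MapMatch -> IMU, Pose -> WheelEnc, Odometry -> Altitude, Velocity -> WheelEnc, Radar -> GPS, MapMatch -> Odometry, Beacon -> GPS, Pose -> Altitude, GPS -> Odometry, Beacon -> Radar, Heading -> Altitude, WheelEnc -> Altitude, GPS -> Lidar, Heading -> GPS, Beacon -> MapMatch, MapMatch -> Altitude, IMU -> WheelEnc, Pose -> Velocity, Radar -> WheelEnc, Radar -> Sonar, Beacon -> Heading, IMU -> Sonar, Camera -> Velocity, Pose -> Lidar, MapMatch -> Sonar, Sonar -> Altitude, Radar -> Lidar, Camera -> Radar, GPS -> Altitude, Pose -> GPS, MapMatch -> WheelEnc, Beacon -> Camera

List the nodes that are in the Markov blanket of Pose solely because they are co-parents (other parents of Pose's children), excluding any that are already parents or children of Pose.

Children of Pose: Altitude, GPS, Lidar, Velocity, WheelEnc.
  GPS's other parents are Beacon, Heading, Radar.
  parents(Lidar) \ {Pose} = {GPS, MapMatch, Radar}.
  Velocity also has parents Camera, GPS, Heading.
  parents(WheelEnc) \ {Pose} = {Beacon, IMU, MapMatch, Radar, Velocity}.
  Altitude also has parents Beacon, GPS, Heading, MapMatch, Odometry, Sonar, WheelEnc.
Excluding nodes already adjacent to Pose (Altitude, GPS, Heading, Lidar, Velocity, WheelEnc), the co-parent-only contribution is {Beacon, Camera, IMU, MapMatch, Odometry, Radar, Sonar}.

{Beacon, Camera, IMU, MapMatch, Odometry, Radar, Sonar}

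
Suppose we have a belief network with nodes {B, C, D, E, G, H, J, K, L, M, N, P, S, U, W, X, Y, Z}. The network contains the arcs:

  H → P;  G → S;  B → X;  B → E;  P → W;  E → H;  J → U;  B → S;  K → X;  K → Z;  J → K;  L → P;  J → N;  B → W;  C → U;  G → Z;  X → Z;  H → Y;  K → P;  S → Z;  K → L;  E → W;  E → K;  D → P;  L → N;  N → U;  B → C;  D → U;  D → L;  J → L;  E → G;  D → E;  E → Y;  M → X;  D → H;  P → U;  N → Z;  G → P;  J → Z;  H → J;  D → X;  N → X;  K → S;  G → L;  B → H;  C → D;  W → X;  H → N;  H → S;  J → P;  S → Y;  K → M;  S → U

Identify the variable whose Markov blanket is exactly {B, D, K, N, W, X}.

M

The target node must have every member of {B, D, K, N, W, X} as a parent, child, or co-parent, and no others.
Parents of M: K; children: X; co-parents: B, D, K, N, W.
These exactly cover the given set, so the node is M.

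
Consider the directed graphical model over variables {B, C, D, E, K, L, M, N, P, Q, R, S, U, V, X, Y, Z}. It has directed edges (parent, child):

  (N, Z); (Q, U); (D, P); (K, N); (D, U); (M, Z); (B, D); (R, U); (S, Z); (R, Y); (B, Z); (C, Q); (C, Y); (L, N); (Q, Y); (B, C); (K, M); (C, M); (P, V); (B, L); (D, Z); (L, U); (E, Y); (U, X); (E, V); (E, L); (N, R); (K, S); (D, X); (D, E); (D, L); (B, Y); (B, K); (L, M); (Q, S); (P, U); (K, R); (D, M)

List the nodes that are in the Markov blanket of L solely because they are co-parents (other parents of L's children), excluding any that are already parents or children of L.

Children of L: M, N, U.
  M also has parents C, D, K.
  N's other parent is K.
  U also has parents D, P, Q, R.
Excluding nodes already adjacent to L (B, D, E, M, N, U), the co-parent-only contribution is {C, K, P, Q, R}.

{C, K, P, Q, R}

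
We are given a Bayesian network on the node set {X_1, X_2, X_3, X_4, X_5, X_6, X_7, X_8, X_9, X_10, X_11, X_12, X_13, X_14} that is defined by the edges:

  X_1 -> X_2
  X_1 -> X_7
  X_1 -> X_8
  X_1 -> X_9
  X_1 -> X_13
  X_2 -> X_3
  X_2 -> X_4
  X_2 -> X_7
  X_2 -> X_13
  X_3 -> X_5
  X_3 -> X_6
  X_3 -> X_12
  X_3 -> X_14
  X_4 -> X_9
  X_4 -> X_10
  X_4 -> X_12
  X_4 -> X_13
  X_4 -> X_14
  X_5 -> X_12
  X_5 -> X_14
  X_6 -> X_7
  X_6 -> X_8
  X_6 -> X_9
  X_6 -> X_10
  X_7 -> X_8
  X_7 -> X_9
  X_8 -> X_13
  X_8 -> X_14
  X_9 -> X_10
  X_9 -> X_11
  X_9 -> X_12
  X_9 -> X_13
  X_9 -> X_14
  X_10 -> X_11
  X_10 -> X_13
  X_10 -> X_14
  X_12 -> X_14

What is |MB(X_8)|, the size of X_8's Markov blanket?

12

The Markov blanket of a node is its parents, its children, and the other parents of its children.
Ch(X_8) = {X_13, X_14}.
Pa(X_8) = {X_1, X_6, X_7}.
Other parents of X_8's children:
  parents(X_13) \ {X_8} = {X_1, X_2, X_4, X_9, X_10}.
  parents(X_14) \ {X_8} = {X_3, X_4, X_5, X_9, X_10, X_12}.
MB(X_8) = {X_1, X_2, X_3, X_4, X_5, X_6, X_7, X_9, X_10, X_12, X_13, X_14}, which has 12 nodes.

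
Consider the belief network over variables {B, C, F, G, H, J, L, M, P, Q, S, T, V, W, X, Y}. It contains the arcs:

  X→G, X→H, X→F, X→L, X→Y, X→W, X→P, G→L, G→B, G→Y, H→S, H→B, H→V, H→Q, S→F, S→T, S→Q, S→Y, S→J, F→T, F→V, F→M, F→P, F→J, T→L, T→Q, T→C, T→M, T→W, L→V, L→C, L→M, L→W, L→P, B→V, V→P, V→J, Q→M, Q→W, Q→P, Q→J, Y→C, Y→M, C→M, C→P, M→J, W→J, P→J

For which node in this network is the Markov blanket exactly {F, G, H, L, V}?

The target node must have every member of {F, G, H, L, V} as a parent, child, or co-parent, and no others.
Parents of B: G, H; children: V; co-parents: F, H, L.
These exactly cover the given set, so the node is B.

B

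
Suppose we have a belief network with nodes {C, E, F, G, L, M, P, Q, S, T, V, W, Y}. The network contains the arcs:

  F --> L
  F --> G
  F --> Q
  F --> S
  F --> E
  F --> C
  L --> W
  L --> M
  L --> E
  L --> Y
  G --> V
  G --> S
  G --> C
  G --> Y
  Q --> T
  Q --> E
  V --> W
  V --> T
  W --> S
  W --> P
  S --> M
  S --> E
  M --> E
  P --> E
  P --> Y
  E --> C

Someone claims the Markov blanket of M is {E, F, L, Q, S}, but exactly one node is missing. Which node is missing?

P

A node's Markov blanket = Pa ∪ Ch ∪ (parents of Ch other than the node itself).
M has parents L, S.
M has child E.
Parents of each child, excluding M:
  E: F, L, P, Q, S
MB(M) = {E, F, L, P, Q, S}.
Comparing with the claimed set, P is missing.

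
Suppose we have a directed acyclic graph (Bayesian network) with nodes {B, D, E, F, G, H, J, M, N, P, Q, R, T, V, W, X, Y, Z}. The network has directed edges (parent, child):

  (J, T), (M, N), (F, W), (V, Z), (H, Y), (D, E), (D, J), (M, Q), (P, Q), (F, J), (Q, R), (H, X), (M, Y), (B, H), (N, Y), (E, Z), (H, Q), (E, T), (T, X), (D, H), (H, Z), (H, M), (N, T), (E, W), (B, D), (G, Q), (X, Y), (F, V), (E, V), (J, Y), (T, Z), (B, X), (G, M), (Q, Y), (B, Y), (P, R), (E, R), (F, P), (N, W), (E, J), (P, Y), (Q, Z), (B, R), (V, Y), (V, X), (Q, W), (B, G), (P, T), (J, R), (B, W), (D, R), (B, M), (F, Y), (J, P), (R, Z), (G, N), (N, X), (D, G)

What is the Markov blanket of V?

The Markov blanket of a node is its parents, its children, and the other parents of its children.
V has parents E, F.
V's children: X, Y, Z.
Co-parents of V (other parents of its children):
  X's other parents are B, H, N, T.
  parents(Y) \ {V} = {B, F, H, J, M, N, P, Q, X}.
  Z also has parents E, H, Q, R, T.
Union: {E, F} ∪ {X, Y, Z} ∪ {B, E, F, H, J, M, N, P, Q, R, T, X} = {B, E, F, H, J, M, N, P, Q, R, T, X, Y, Z}.

{B, E, F, H, J, M, N, P, Q, R, T, X, Y, Z}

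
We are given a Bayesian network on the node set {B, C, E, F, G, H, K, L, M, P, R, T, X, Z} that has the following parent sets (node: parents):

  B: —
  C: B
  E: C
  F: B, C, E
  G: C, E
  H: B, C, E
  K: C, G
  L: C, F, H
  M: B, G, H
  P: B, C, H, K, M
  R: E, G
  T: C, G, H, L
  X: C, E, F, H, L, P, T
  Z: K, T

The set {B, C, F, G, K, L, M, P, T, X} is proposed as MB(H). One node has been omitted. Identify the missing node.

E

A node's Markov blanket = Pa ∪ Ch ∪ (parents of Ch other than the node itself).
H has children L, M, P, T, X.
Pa(H) = {B, C, E}.
For each child, the remaining parents (spouses of H):
  L: C, F
  M: B, G
  P: B, C, K, M
  T: C, G, L
  X: C, E, F, L, P, T
MB(H) = {B, C, E, F, G, K, L, M, P, T, X}.
Comparing with the claimed set, E is missing.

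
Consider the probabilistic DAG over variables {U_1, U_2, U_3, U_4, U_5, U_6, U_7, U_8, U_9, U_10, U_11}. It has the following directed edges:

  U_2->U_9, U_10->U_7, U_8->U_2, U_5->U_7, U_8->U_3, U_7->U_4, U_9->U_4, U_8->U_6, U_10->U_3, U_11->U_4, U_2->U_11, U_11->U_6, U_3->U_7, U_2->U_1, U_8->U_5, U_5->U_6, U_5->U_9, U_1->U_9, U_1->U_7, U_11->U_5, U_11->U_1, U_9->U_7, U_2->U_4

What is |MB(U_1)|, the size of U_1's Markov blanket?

7

Recall MB(v) = parents ∪ children ∪ spouses, where spouses are the other parents of v's children.
U_1's parents: U_2, U_11.
Ch(U_1) = {U_7, U_9}.
Other parents of U_1's children:
  U_9's other parents are U_2, U_5.
  U_7 also has parents U_3, U_5, U_9, U_10.
MB(U_1) = {U_2, U_3, U_5, U_7, U_9, U_10, U_11}, which has 7 nodes.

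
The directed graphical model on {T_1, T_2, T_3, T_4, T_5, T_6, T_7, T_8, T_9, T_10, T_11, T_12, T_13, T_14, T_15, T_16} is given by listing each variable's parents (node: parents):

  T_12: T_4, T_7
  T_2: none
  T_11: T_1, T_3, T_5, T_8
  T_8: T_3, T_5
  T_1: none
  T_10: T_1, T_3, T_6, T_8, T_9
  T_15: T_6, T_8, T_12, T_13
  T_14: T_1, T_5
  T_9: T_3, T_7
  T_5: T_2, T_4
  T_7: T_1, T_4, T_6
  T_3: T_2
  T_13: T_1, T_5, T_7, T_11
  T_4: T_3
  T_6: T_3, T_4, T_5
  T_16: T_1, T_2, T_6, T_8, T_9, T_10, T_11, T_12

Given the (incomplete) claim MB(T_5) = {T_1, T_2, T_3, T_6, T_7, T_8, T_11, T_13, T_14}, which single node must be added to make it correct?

T_4

By definition, MB(T_5) is built from T_5's parents, T_5's children, and the co-parents of T_5.
Pa(T_5) = {T_2, T_4}.
T_5's children: T_6, T_8, T_11, T_13, T_14.
Co-parents of T_5 (other parents of its children):
  T_6: T_3, T_4
  T_8: T_3
  T_11: T_1, T_3, T_8
  T_13: T_1, T_7, T_11
  T_14: T_1
MB(T_5) = {T_1, T_2, T_3, T_4, T_6, T_7, T_8, T_11, T_13, T_14}.
Comparing with the claimed set, T_4 is missing.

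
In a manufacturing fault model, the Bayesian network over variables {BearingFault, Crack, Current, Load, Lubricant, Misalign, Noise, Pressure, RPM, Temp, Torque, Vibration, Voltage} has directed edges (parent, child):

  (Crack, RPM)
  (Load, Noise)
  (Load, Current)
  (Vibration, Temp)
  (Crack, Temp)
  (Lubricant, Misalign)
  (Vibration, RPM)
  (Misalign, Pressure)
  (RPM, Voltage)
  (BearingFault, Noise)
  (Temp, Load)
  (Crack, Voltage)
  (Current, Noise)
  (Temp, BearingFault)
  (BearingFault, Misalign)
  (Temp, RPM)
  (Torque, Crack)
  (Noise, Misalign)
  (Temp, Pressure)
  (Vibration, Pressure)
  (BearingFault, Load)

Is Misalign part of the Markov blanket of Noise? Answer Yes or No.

Yes

Misalign is a child of Noise.
So Misalign ∈ MB(Noise).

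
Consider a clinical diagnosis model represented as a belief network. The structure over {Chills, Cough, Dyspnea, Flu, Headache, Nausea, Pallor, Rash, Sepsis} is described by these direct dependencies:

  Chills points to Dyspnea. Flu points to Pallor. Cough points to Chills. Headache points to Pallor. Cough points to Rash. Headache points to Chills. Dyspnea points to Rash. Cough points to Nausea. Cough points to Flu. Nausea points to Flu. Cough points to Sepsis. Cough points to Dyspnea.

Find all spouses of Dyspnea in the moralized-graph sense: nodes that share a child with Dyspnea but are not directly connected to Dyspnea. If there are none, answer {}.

{}

Children of Dyspnea: Rash.
  Rash also has parent Cough.
Excluding nodes already adjacent to Dyspnea (Chills, Cough, Rash), the co-parent-only contribution is {}.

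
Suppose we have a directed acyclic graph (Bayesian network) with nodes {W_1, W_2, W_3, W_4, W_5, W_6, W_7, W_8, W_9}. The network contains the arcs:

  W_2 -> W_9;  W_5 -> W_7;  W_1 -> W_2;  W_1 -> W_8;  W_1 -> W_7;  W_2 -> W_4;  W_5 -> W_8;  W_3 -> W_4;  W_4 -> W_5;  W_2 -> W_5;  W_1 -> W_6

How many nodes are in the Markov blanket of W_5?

A node's Markov blanket = Pa ∪ Ch ∪ (parents of Ch other than the node itself).
W_5's parents: W_2, W_4.
Children of W_5: W_7, W_8.
Co-parents of W_5 (other parents of its children):
  W_7: W_1
  W_8: W_1
MB(W_5) = {W_1, W_2, W_4, W_7, W_8}, which has 5 nodes.

5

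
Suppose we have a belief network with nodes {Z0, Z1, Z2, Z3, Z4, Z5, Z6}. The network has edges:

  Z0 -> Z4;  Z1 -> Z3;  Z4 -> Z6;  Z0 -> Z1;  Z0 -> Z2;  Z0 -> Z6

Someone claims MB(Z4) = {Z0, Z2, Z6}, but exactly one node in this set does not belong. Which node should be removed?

Z2

The Markov blanket of a node is its parents, its children, and the other parents of its children.
Z4 has parent Z0.
Children of Z4: Z6.
Other parents of Z4's children:
  Z6 also has parent Z0.
MB(Z4) = {Z0, Z6}.
Z2 is neither a parent, child, nor co-parent of Z4, so it does not belong.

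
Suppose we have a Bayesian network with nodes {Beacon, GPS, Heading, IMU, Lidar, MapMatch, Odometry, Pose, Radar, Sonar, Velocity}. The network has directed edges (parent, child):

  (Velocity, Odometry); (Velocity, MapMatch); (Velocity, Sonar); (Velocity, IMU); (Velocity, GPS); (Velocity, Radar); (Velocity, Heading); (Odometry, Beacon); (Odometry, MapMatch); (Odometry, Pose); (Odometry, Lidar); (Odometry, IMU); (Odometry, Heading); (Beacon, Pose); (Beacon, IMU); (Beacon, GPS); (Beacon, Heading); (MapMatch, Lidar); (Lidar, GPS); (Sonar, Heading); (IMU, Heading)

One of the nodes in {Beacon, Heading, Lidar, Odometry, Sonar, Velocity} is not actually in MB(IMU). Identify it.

The Markov blanket of a node is its parents, its children, and the other parents of its children.
IMU's parents: Beacon, Odometry, Velocity.
IMU's children: Heading.
Co-parents of IMU (other parents of its children):
  Heading: Beacon, Odometry, Sonar, Velocity
MB(IMU) = {Beacon, Heading, Odometry, Sonar, Velocity}.
Lidar is neither a parent, child, nor co-parent of IMU, so it does not belong.

Lidar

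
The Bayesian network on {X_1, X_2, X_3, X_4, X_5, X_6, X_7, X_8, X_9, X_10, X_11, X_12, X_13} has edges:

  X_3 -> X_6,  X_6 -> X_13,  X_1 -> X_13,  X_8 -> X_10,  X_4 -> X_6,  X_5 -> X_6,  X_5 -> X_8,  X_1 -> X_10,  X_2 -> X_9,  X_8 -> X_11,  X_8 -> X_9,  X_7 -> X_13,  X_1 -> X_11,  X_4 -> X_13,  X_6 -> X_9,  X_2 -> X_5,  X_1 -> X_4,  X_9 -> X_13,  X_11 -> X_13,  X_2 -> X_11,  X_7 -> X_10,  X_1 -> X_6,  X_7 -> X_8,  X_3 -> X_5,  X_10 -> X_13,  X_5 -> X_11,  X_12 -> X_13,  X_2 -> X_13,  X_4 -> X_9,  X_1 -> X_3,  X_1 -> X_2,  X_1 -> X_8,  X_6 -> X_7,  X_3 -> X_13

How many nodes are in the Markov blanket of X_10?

11

X_10 has parents X_1, X_7, X_8.
Ch(X_10) = {X_13}.
Parents of each child, excluding X_10:
  X_13 also has parents X_1, X_2, X_3, X_4, X_6, X_7, X_9, X_11, X_12.
MB(X_10) = {X_1, X_2, X_3, X_4, X_6, X_7, X_8, X_9, X_11, X_12, X_13}, which has 11 nodes.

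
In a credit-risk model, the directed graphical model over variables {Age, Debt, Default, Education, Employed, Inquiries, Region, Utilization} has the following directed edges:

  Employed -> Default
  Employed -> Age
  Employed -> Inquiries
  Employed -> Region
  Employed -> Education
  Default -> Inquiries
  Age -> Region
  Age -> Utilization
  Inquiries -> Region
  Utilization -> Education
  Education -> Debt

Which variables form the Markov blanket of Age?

{Employed, Inquiries, Region, Utilization}

The Markov blanket of a node is its parents, its children, and the other parents of its children.
Pa(Age) = {Employed}.
Age's children: Region, Utilization.
Parents of each child, excluding Age:
  Region's other parents are Employed, Inquiries.
  Utilization has no other parent.
So the Markov blanket of Age is {Employed, Inquiries, Region, Utilization}.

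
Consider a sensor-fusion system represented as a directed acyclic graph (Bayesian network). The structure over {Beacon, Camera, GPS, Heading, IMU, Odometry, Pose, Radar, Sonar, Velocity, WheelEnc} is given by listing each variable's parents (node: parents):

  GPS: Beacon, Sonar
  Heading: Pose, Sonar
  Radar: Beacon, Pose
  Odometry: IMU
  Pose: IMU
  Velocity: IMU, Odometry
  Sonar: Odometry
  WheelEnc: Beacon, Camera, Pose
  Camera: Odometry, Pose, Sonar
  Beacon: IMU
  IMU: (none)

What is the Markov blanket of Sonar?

Parents of Sonar: Odometry.
Children of Sonar: Camera, GPS, Heading.
Parents of each child, excluding Sonar:
  Camera: Odometry, Pose
  GPS: Beacon
  Heading: Pose
MB(Sonar) = {Beacon, Camera, GPS, Heading, Odometry, Pose}.

{Beacon, Camera, GPS, Heading, Odometry, Pose}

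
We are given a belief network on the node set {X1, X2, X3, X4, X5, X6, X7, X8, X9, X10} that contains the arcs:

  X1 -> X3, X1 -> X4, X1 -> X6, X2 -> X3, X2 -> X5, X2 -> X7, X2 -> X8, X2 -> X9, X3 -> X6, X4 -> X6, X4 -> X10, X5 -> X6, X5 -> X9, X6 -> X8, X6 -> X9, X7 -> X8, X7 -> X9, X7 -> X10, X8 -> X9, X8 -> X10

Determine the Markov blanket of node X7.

X7 has children X8, X9, X10.
X7's parents: X2.
Co-parents of X7 (other parents of its children):
  X8: X2, X6
  X9: X2, X5, X6, X8
  X10: X4, X8
MB(X7) = {X2, X4, X5, X6, X8, X9, X10}.

{X2, X4, X5, X6, X8, X9, X10}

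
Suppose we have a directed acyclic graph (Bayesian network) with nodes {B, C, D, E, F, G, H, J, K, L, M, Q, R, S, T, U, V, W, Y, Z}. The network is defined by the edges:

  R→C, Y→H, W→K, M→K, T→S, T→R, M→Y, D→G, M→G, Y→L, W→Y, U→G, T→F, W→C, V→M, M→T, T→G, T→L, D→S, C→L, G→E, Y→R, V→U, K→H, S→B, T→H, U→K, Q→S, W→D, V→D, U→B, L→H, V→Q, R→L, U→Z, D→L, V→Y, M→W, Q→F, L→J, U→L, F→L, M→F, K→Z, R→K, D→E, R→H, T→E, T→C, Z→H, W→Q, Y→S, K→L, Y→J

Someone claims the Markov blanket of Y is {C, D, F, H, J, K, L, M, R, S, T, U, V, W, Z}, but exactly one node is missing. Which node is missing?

Y has parents M, V, W.
Ch(Y) = {H, J, L, R, S}.
Co-parents of Y (other parents of its children):
  S also has parents D, Q, T.
  R also has parent T.
  L's other parents are C, D, F, K, R, T, U.
  H's other parents are K, L, R, T, Z.
  J's other parent is L.
MB(Y) = {C, D, F, H, J, K, L, M, Q, R, S, T, U, V, W, Z}.
Comparing with the claimed set, Q is missing.

Q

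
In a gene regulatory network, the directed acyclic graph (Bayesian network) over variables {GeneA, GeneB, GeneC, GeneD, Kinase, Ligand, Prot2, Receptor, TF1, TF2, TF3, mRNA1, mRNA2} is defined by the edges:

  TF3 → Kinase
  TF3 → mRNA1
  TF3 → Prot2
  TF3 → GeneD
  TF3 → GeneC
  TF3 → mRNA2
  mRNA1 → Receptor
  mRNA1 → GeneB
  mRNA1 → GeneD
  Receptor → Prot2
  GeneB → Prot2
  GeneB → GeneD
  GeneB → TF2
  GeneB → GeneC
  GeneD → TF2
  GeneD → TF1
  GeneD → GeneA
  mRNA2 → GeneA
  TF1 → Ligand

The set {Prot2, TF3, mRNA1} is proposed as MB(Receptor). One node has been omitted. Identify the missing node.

A node's Markov blanket = Pa ∪ Ch ∪ (parents of Ch other than the node itself).
Parents of Receptor: mRNA1.
Children of Receptor: Prot2.
Parents of each child, excluding Receptor:
  Prot2: GeneB, TF3
MB(Receptor) = {GeneB, Prot2, TF3, mRNA1}.
Comparing with the claimed set, GeneB is missing.

GeneB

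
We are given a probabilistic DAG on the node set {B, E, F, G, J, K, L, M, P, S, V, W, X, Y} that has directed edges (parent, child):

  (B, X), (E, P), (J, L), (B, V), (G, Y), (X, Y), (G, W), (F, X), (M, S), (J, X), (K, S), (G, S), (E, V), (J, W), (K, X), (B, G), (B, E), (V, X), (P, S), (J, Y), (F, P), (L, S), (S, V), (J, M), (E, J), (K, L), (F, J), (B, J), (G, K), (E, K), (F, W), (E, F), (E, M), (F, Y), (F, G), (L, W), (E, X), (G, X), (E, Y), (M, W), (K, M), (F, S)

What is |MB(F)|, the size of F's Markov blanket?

13

Children of F: G, J, P, S, W, X, Y.
F's parents: E.
Other parents of F's children:
  G also has parent B.
  parents(J) \ {F} = {B, E}.
  P's other parent is E.
  parents(S) \ {F} = {G, K, L, M, P}.
  W's other parents are G, J, L, M.
  parents(X) \ {F} = {B, E, G, J, K, V}.
  Y's other parents are E, G, J, X.
MB(F) = {B, E, G, J, K, L, M, P, S, V, W, X, Y}, which has 13 nodes.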